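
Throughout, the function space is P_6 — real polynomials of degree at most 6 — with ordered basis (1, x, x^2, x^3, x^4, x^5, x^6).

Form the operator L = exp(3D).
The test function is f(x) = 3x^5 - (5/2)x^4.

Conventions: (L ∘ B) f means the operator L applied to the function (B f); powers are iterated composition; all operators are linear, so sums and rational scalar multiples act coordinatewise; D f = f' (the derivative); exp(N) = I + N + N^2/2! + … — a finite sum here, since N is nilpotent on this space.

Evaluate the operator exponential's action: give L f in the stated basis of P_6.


the image equals g(x) = 3x^5 + (85/2)x^4 + 240x^3 + 675x^2 + 945x + 1053/2

order-1 term: 45x^4 - 30x^3
order-2 term: 270x^3 - 135x^2
order-3 term: 810x^2 - 270x
order-4 term: 1215x - 405/2
order-5 term: 729
the series for exp(3D) f terminates at order 5
exp(3D) f = 3x^5 + (85/2)x^4 + 240x^3 + 675x^2 + 945x + 1053/2


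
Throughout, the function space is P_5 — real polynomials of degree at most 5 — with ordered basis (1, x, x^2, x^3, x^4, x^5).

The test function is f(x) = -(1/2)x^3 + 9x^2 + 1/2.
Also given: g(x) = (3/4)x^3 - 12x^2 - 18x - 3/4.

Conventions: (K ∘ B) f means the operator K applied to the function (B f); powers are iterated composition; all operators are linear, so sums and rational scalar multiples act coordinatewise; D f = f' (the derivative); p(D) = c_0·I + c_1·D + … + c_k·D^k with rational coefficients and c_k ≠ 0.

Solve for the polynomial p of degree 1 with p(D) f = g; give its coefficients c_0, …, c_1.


p(D) = -(3/2)·I − D, i.e. c_0 = -3/2, c_1 = -1

D^0 f = -(1/2)x^3 + 9x^2 + 1/2
D^1 f = -(3/2)x^2 + 18x
matching coefficients of g against c_0 f + c_1 Df + … from the top degree down determines the c_i
solution: c_0 = -3/2, c_1 = -1


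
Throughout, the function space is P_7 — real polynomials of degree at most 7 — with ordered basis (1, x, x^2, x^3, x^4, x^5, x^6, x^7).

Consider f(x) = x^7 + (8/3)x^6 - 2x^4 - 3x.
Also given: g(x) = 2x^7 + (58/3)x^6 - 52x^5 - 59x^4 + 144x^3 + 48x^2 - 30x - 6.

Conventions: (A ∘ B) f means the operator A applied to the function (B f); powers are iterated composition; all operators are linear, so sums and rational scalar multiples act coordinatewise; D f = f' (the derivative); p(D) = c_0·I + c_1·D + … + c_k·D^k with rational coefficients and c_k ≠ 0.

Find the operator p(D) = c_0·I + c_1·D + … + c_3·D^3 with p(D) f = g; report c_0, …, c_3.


p(D) = 2·I + 2·D − 2·D^2 + (1/2)·D^3, i.e. c_0 = 2, c_1 = 2, c_2 = -2, c_3 = 1/2

D^0 f = x^7 + (8/3)x^6 - 2x^4 - 3x
D^1 f = 7x^6 + 16x^5 - 8x^3 - 3
D^2 f = 42x^5 + 80x^4 - 24x^2
D^3 f = 210x^4 + 320x^3 - 48x
matching coefficients of g against c_0 f + c_1 Df + … from the top degree down determines the c_i
solution: c_0 = 2, c_1 = 2, c_2 = -2, c_3 = 1/2


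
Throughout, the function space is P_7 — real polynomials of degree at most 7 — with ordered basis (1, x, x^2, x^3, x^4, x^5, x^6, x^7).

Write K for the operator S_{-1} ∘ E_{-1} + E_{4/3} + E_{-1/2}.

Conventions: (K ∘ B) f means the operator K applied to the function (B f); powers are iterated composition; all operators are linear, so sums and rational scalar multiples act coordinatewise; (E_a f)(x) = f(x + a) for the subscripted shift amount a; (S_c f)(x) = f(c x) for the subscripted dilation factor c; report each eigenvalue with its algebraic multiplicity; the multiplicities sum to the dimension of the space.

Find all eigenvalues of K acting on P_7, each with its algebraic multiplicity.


λ = 1 (multiplicity 4), λ = 3 (multiplicity 4)

image of 1: 3
image of x: x - 1/6
image of x^2: 3x^2 + (11/3)x + 109/36
image of x^3: x^3 - (1/2)x^2 + (37/12)x + 269/216
image of x^4: 3x^4 + (22/3)x^3 + (109/6)x^2 + (701/54)x + 5473/1296
image of x^5: x^5 - (5/6)x^4 + (185/18)x^3 + (1345/108)x^2 + (14405/1296)x + 24749/7776
image of x^6: 3x^6 + 11x^5 + (545/12)x^4 + (3505/54)x^3 + (27365/432)x^2 + (40301/1296)x + 309529/46656
image of x^7: x^7 - (7/6)x^6 + (259/12)x^5 + (9415/216)x^4 + (100835/1296)x^3 + (173243/2592)x^2 + (1513519/46656)x + 1815029/279936
the matrix is upper triangular; its diagonal is (3, 1, 3, 1, 3, 1, 3, 1)
for a triangular matrix the eigenvalues are the diagonal entries, with algebraic multiplicity their repetition count


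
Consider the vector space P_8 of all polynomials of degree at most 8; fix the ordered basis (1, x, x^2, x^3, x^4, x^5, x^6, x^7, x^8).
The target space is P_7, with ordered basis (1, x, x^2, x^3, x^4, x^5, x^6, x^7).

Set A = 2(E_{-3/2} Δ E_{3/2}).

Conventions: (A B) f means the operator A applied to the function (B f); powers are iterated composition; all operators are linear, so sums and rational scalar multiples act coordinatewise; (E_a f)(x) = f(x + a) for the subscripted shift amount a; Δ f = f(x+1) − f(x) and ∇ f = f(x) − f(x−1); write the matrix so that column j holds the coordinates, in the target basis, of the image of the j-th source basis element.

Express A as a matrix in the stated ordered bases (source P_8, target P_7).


the matrix is [[0, 2, 2, 2, 2, 2, 2, 2, 2]; [0, 0, 4, 6, 8, 10, 12, 14, 16]; [0, 0, 0, 6, 12, 20, 30, 42, 56]; [0, 0, 0, 0, 8, 20, 40, 70, 112]; [0, 0, 0, 0, 0, 10, 30, 70, 140]; [0, 0, 0, 0, 0, 0, 12, 42, 112]; [0, 0, 0, 0, 0, 0, 0, 14, 56]; [0, 0, 0, 0, 0, 0, 0, 0, 16]] (rows listed top to bottom)

image of 1: 0
image of x: 2
image of x^2: 4x + 2
image of x^3: 6x^2 + 6x + 2
image of x^4: 8x^3 + 12x^2 + 8x + 2
image of x^5: 10x^4 + 20x^3 + 20x^2 + 10x + 2
image of x^6: 12x^5 + 30x^4 + 40x^3 + 30x^2 + 12x + 2
image of x^7: 14x^6 + 42x^5 + 70x^4 + 70x^3 + 42x^2 + 14x + 2
image of x^8: 16x^7 + 56x^6 + 112x^5 + 140x^4 + 112x^3 + 56x^2 + 16x + 2
each image's coordinates form column j of the matrix


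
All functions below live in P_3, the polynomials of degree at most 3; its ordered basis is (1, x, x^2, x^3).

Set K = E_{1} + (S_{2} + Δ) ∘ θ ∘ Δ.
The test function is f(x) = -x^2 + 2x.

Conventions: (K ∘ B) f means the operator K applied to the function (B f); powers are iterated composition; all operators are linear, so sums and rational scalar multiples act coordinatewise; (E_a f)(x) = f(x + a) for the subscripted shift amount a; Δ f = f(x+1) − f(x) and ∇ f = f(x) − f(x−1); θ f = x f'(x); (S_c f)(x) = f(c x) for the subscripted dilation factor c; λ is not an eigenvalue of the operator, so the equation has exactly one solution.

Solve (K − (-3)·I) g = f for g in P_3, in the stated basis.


the result is g(x) = -(1/4)x^2 + (7/8)x - 1/32

write g with unknown coordinates in the stated basis and equate coefficients in (K − (-3)·I) g = f
solving from the highest basis element down gives g = -(1/4)x^2 + (7/8)x - 1/32
check: K g = -(1/4)x^2 - (5/8)x + 3/32
so K g − (-3)·g = -x^2 + 2x = f ✓


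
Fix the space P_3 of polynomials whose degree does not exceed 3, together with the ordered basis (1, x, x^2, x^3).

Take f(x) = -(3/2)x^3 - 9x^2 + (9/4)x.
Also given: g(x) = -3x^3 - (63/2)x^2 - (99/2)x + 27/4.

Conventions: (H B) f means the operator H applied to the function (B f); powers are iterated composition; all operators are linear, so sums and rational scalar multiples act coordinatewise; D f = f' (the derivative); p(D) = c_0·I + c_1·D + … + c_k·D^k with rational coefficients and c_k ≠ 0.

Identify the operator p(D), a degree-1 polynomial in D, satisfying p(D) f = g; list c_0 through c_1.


D^0 f = -(3/2)x^3 - 9x^2 + (9/4)x
D^1 f = -(9/2)x^2 - 18x + 9/4
matching coefficients of g against c_0 f + c_1 Df + … from the top degree down determines the c_i
solution: c_0 = 2, c_1 = 3

p(D) = 2·I + 3·D, i.e. c_0 = 2, c_1 = 3


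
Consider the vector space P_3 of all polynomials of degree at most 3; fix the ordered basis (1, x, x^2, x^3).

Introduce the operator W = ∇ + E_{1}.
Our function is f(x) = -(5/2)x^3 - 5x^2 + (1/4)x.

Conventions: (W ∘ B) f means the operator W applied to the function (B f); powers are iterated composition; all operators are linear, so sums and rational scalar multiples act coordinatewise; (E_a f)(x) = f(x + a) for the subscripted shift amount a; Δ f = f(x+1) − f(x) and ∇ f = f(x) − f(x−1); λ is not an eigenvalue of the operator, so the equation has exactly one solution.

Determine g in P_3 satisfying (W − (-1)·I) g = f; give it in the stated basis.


g(x) = -(5/4)x^3 + (5/4)x^2 - (19/8)x + 29/8

write g with unknown coordinates in the stated basis and equate coefficients in (W − (-1)·I) g = f
solving from the highest basis element down gives g = -(5/4)x^3 + (5/4)x^2 - (19/8)x + 29/8
check: W g = -(5/4)x^3 - (25/4)x^2 + (21/8)x - 29/8
so W g − (-1)·g = -(5/2)x^3 - 5x^2 + (1/4)x = f ✓


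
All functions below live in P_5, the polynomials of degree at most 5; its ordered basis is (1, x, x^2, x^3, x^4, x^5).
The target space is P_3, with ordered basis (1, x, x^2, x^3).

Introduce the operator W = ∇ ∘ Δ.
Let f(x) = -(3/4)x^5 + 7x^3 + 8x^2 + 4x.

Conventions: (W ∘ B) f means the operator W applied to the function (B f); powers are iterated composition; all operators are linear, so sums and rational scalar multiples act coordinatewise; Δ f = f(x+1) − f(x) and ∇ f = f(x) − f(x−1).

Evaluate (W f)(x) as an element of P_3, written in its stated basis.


Δ f = -(15/4)x^4 - (15/2)x^3 + (27/2)x^2 + (133/4)x + 73/4
∇ Δ f = -15x^3 + (69/2)x + 16

the result is g(x) = -15x^3 + (69/2)x + 16


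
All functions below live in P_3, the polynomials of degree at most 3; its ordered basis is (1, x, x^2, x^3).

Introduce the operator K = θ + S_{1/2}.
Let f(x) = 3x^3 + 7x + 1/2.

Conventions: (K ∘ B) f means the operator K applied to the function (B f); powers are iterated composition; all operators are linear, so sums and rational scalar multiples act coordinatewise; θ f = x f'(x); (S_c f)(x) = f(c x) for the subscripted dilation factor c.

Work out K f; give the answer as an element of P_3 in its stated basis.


the image equals g(x) = (75/8)x^3 + (21/2)x + 1/2

θ f = 9x^3 + 7x
S_{1/2} f = (3/8)x^3 + (7/2)x + 1/2
(θ + S_{1/2}) f = (75/8)x^3 + (21/2)x + 1/2


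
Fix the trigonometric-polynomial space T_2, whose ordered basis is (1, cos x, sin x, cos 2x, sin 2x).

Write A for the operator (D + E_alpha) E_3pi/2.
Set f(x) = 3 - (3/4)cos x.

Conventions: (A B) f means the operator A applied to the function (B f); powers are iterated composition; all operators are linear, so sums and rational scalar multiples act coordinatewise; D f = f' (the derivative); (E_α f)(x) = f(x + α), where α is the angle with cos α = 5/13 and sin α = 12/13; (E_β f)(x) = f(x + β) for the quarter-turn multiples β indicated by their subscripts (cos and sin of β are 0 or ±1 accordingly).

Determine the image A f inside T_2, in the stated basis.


E_3pi/2 f = 3 - (3/4)sin x
D E_3pi/2 f = -(3/4)cos x
E_alpha E_3pi/2 f = 3 - (9/13)cos x - (15/52)sin x
(D + E_alpha) E_3pi/2 f = 3 - (75/52)cos x - (15/52)sin x

the result is g(x) = 3 - (75/52)cos x - (15/52)sin x


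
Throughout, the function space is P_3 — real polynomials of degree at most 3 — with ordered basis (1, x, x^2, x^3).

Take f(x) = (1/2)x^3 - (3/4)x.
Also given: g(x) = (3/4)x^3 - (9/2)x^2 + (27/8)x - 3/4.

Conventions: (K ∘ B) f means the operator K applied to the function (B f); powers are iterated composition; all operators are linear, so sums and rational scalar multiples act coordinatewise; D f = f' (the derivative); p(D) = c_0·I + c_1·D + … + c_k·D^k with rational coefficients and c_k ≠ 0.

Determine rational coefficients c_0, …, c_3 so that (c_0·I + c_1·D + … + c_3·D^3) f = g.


D^0 f = (1/2)x^3 - (3/4)x
D^1 f = (3/2)x^2 - 3/4
D^2 f = 3x
D^3 f = 3
matching coefficients of g against c_0 f + c_1 Df + … from the top degree down determines the c_i
solution: c_0 = 3/2, c_1 = -3, c_2 = 3/2, c_3 = -1

p(D) = (3/2)·I − 3·D + (3/2)·D^2 − D^3, i.e. c_0 = 3/2, c_1 = -3, c_2 = 3/2, c_3 = -1


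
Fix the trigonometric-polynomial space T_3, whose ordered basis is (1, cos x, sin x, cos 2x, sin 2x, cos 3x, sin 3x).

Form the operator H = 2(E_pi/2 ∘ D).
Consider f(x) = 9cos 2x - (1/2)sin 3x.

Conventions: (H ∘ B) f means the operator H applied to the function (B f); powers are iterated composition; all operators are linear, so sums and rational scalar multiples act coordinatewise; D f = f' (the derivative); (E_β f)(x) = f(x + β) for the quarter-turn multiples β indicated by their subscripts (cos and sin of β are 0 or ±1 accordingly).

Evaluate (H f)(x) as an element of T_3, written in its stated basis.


D f = -18sin 2x - (3/2)cos 3x
E_pi/2 D f = 18sin 2x - (3/2)sin 3x
(2(E_pi/2 ∘ D)) f = 36sin 2x - 3sin 3x

the image equals g(x) = 36sin 2x - 3sin 3x


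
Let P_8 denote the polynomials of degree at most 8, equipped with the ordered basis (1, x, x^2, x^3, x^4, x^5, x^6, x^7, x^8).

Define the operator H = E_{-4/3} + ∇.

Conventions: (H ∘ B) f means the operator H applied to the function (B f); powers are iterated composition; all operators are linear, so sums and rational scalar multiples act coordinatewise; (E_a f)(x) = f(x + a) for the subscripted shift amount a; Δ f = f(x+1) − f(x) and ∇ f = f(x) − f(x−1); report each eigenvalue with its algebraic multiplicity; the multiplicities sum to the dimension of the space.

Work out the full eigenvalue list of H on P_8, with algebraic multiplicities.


λ = 1 (multiplicity 9)

image of 1: 1
image of x: x - 1/3
image of x^2: x^2 - (2/3)x + 7/9
image of x^3: x^3 - x^2 + (7/3)x - 37/27
image of x^4: x^4 - (4/3)x^3 + (14/3)x^2 - (148/27)x + 175/81
image of x^5: x^5 - (5/3)x^4 + (70/9)x^3 - (370/27)x^2 + (875/81)x - 781/243
image of x^6: x^6 - 2x^5 + (35/3)x^4 - (740/27)x^3 + (875/27)x^2 - (1562/81)x + 3367/729
image of x^7: x^7 - (7/3)x^6 + (49/3)x^5 - (1295/27)x^4 + (6125/81)x^3 - (5467/81)x^2 + (23569/729)x - 14197/2187
image of x^8: x^8 - (8/3)x^7 + (196/9)x^6 - (2072/27)x^5 + (12250/81)x^4 - (43736/243)x^3 + (94276/729)x^2 - (113576/2187)x + 58975/6561
the matrix is upper triangular; its diagonal is (1, 1, 1, 1, 1, 1, 1, 1, 1)
for a triangular matrix the eigenvalues are the diagonal entries, with algebraic multiplicity their repetition count


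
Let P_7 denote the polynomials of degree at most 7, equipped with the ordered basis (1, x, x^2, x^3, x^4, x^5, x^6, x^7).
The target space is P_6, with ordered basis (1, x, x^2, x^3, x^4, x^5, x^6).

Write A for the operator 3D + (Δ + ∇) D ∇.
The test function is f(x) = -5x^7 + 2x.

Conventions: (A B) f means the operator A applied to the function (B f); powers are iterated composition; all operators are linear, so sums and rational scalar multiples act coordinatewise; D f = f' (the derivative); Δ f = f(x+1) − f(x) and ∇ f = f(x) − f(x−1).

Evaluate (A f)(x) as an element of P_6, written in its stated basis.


g(x) = -105x^6 - 2100x^4 + 4200x^3 - 8400x^2 + 6300x - 2234

D f = -35x^6 + 2
(3D) f = -105x^6 + 6
∇ f = -35x^6 + 105x^5 - 175x^4 + 175x^3 - 105x^2 + 35x - 3
D ∇ f = -210x^5 + 525x^4 - 700x^3 + 525x^2 - 210x + 35
Δ (D ∇) f = -1050x^4 - 1050x^2 - 70
∇ (D ∇) f = -1050x^4 + 4200x^3 - 7350x^2 + 6300x - 2170
(Δ + ∇) (D ∇) f = -2100x^4 + 4200x^3 - 8400x^2 + 6300x - 2240
(3D + (Δ + ∇) D ∇) f = -105x^6 - 2100x^4 + 4200x^3 - 8400x^2 + 6300x - 2234


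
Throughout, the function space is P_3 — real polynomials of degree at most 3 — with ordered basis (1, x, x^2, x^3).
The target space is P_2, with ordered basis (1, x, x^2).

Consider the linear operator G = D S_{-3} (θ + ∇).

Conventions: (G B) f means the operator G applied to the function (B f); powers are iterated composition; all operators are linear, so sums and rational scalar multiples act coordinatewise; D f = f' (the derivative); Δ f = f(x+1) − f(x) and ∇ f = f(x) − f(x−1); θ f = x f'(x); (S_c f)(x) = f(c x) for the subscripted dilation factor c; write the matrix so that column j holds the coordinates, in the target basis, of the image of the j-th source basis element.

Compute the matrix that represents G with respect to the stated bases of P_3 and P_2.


the matrix is [[0, -3, -6, 9]; [0, 0, 36, 54]; [0, 0, 0, -243]] (rows listed top to bottom)

image of 1: 0
image of x: -3
image of x^2: 36x - 6
image of x^3: -243x^2 + 54x + 9
each image's coordinates form column j of the matrix


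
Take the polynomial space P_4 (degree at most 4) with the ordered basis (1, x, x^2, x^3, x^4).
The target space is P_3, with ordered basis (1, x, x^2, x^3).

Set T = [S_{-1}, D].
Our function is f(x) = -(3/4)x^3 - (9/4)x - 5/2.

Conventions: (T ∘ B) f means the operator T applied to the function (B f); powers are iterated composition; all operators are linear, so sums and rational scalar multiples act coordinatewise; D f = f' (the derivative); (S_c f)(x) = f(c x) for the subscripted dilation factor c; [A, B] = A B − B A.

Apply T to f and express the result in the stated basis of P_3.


the result is g(x) = -(9/2)x^2 - 9/2

D f = -(9/4)x^2 - 9/4
S_{-1} D f = -(9/4)x^2 - 9/4
S_{-1} f = (3/4)x^3 + (9/4)x - 5/2
D S_{-1} f = (9/4)x^2 + 9/4
[S_{-1}, D] f = -(9/2)x^2 - 9/2


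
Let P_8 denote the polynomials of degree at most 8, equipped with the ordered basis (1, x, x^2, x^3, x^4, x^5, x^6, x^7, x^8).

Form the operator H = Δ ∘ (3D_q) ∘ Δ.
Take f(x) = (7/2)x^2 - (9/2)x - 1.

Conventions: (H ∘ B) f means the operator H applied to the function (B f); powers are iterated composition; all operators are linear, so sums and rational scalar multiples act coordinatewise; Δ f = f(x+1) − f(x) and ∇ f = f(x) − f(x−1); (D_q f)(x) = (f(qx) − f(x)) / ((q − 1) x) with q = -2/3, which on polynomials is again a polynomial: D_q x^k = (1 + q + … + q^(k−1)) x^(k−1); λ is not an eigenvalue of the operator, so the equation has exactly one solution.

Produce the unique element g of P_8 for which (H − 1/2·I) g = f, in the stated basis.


the result is g(x) = -7x^2 + 9x + 2

write g with unknown coordinates in the stated basis and equate coefficients in (H − 1/2·I) g = f
solving from the highest basis element down gives g = -7x^2 + 9x + 2
check: H g = 0
so H g − 1/2·g = (7/2)x^2 - (9/2)x - 1 = f ✓


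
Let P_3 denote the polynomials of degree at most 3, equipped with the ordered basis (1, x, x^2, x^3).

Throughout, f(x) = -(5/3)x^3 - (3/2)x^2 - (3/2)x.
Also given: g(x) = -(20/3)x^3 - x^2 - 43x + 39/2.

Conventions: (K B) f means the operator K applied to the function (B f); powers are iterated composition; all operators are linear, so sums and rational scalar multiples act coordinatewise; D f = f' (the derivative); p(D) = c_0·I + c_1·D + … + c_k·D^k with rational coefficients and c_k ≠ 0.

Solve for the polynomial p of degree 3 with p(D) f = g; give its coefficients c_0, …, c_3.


c_0 = 4, c_1 = -1, c_2 = 4, c_3 = -3

D^0 f = -(5/3)x^3 - (3/2)x^2 - (3/2)x
D^1 f = -5x^2 - 3x - 3/2
D^2 f = -10x - 3
D^3 f = -10
matching coefficients of g against c_0 f + c_1 Df + … from the top degree down determines the c_i
solution: c_0 = 4, c_1 = -1, c_2 = 4, c_3 = -3


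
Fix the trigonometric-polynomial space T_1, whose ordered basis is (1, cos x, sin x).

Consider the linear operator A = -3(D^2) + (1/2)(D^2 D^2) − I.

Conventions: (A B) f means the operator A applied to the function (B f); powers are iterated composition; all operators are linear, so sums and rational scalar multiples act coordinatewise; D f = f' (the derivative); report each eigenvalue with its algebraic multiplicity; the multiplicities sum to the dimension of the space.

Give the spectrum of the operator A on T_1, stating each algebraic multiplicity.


image of 1: -1
image of cos x: (5/2)cos x
image of sin x: (5/2)sin x
the matrix is diagonal; its diagonal is (-1, 5/2, 5/2)
for a triangular matrix the eigenvalues are the diagonal entries, with algebraic multiplicity their repetition count

λ = -1 (multiplicity 1), λ = 5/2 (multiplicity 2)


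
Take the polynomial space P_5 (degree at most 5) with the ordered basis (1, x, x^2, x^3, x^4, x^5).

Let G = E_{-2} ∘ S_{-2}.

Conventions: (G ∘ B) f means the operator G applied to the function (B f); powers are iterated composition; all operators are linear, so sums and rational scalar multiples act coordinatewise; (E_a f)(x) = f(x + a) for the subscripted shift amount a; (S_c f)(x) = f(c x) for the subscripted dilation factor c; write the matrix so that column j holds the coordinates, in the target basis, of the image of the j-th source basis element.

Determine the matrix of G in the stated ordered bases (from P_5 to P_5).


image of 1: 1
image of x: -2x + 4
image of x^2: 4x^2 - 16x + 16
image of x^3: -8x^3 + 48x^2 - 96x + 64
image of x^4: 16x^4 - 128x^3 + 384x^2 - 512x + 256
image of x^5: -32x^5 + 320x^4 - 1280x^3 + 2560x^2 - 2560x + 1024
each image's coordinates form column j of the matrix

the matrix is [[1, 4, 16, 64, 256, 1024]; [0, -2, -16, -96, -512, -2560]; [0, 0, 4, 48, 384, 2560]; [0, 0, 0, -8, -128, -1280]; [0, 0, 0, 0, 16, 320]; [0, 0, 0, 0, 0, -32]] (rows listed top to bottom)


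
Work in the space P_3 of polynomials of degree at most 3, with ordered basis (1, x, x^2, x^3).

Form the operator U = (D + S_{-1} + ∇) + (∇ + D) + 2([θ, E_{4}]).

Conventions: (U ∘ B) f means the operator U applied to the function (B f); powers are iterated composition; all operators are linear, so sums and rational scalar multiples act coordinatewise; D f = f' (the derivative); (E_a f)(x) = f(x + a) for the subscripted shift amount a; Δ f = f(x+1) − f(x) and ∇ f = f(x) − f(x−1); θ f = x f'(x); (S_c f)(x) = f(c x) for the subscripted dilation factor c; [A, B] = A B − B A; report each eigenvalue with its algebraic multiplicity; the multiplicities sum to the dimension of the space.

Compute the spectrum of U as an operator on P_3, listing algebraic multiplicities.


image of 1: 1
image of x: -x - 4
image of x^2: x^2 - 8x - 66
image of x^3: -x^3 - 12x^2 - 198x - 382
the matrix is upper triangular; its diagonal is (1, -1, 1, -1)
for a triangular matrix the eigenvalues are the diagonal entries, with algebraic multiplicity their repetition count

λ = -1 (multiplicity 2), λ = 1 (multiplicity 2)


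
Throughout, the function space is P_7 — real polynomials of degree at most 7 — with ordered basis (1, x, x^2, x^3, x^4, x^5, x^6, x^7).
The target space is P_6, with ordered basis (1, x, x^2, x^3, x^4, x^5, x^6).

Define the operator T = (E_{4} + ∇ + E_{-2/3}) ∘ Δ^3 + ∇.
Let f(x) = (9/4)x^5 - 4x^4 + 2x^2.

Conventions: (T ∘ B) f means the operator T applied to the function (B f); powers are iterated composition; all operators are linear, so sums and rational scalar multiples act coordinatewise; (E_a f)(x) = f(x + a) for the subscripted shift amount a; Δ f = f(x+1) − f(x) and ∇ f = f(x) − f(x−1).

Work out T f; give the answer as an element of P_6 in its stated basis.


g(x) = (45/4)x^4 - (77/2)x^3 + (633/2)x^2 + (7059/4)x + 15261/4

Δ f = (45/4)x^4 + (13/2)x^3 - (3/2)x^2 - (3/4)x + 1/4
Δ Δ f = 45x^3 + 87x^2 + (123/2)x + 31/2
Δ Δ Δ f = 135x^2 + 309x + 387/2
E_{4} Δ^3 f = 135x^2 + 1389x + 7179/2
∇ Δ^3 f = 270x + 174
E_{-2/3} Δ^3 f = 135x^2 + 129x + 95/2
(E_{4} + ∇ + E_{-2/3}) Δ^3 f = 270x^2 + 1788x + 3811
∇ f = (45/4)x^4 - (77/2)x^3 + (93/2)x^2 - (93/4)x + 17/4
((E_{4} + ∇ + E_{-2/3}) ∘ Δ^3 + ∇) f = (45/4)x^4 - (77/2)x^3 + (633/2)x^2 + (7059/4)x + 15261/4


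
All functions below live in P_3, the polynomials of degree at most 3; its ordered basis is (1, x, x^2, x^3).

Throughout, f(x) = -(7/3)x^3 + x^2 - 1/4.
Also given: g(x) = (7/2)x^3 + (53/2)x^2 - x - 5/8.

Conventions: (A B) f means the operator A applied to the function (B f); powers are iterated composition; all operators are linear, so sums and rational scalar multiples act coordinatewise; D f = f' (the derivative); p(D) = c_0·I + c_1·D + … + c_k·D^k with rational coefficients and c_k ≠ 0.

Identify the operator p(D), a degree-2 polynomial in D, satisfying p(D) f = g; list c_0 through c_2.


D^0 f = -(7/3)x^3 + x^2 - 1/4
D^1 f = -7x^2 + 2x
D^2 f = -14x + 2
matching coefficients of g against c_0 f + c_1 Df + … from the top degree down determines the c_i
solution: c_0 = -3/2, c_1 = -4, c_2 = -1/2

c_0 = -3/2, c_1 = -4, c_2 = -1/2


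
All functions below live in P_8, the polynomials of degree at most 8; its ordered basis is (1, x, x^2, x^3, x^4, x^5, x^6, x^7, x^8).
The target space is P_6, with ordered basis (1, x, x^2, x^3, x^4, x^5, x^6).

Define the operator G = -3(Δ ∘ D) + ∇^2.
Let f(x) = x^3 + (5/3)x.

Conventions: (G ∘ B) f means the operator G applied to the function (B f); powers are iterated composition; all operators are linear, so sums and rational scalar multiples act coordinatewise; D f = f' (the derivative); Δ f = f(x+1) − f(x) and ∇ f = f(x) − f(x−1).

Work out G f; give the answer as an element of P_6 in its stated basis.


g(x) = -12x - 15

D f = 3x^2 + 5/3
Δ D f = 6x + 3
(-3(Δ ∘ D)) f = -18x - 9
∇ f = 3x^2 - 3x + 8/3
∇ ∇ f = 6x - 6
(-3(Δ ∘ D) + ∇^2) f = -12x - 15


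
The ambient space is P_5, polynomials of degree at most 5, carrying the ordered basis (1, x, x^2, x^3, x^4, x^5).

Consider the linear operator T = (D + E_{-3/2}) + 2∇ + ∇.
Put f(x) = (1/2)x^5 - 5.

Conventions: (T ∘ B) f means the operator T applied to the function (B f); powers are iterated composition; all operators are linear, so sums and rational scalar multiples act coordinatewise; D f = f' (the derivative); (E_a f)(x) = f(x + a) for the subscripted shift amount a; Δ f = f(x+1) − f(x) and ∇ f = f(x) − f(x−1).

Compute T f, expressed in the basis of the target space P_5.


D f = (5/2)x^4
E_{-3/2} f = (1/2)x^5 - (15/4)x^4 + (45/4)x^3 - (135/8)x^2 + (405/32)x - 563/64
(D + E_{-3/2}) f = (1/2)x^5 - (5/4)x^4 + (45/4)x^3 - (135/8)x^2 + (405/32)x - 563/64
∇ f = (5/2)x^4 - 5x^3 + 5x^2 - (5/2)x + 1/2
(2∇) f = 5x^4 - 10x^3 + 10x^2 - 5x + 1
∇ f = (5/2)x^4 - 5x^3 + 5x^2 - (5/2)x + 1/2
((D + E_{-3/2}) + 2∇ + ∇) f = (1/2)x^5 + (25/4)x^4 - (15/4)x^3 - (15/8)x^2 + (165/32)x - 467/64

the image equals g(x) = (1/2)x^5 + (25/4)x^4 - (15/4)x^3 - (15/8)x^2 + (165/32)x - 467/64


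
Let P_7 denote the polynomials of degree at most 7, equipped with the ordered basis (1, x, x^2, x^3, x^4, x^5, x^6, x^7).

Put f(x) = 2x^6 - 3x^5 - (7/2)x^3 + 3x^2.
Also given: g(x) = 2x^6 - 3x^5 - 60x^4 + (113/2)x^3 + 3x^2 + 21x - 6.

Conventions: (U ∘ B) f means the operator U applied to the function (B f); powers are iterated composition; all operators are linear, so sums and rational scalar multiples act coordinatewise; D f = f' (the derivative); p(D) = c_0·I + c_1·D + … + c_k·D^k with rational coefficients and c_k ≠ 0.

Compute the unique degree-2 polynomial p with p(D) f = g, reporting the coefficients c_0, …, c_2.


D^0 f = 2x^6 - 3x^5 - (7/2)x^3 + 3x^2
D^1 f = 12x^5 - 15x^4 - (21/2)x^2 + 6x
D^2 f = 60x^4 - 60x^3 - 21x + 6
matching coefficients of g against c_0 f + c_1 Df + … from the top degree down determines the c_i
solution: c_0 = 1, c_1 = 0, c_2 = -1

c_0 = 1, c_1 = 0, c_2 = -1


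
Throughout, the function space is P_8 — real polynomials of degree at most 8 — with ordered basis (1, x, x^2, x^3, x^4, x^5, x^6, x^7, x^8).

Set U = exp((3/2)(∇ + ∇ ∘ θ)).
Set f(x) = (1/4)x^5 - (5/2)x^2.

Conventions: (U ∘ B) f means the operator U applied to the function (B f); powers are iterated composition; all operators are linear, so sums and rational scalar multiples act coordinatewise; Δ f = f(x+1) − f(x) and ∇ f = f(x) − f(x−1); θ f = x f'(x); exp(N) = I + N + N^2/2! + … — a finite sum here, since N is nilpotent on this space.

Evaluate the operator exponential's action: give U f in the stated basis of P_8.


g(x) = (1/4)x^5 + (45/4)x^4 + (585/4)x^3 + (4615/8)x^2 + (675/2)x - 8343/32

order-1 term: (45/4)x^4 - (45/2)x^3 + (45/2)x^2 - (135/4)x + 27/2
order-2 term: (675/4)x^3 - (3645/8)x^2 + (945/2)x - 3375/16
order-3 term: (2025/2)x^2 - (19035/8)x + 23895/16
order-4 term: (18225/8)x - 93555/32
order-5 term: 10935/8
the series for exp((3/2)(∇ + ∇ ∘ θ)) f terminates at order 5
exp((3/2)(∇ + ∇ ∘ θ)) f = (1/4)x^5 + (45/4)x^4 + (585/4)x^3 + (4615/8)x^2 + (675/2)x - 8343/32


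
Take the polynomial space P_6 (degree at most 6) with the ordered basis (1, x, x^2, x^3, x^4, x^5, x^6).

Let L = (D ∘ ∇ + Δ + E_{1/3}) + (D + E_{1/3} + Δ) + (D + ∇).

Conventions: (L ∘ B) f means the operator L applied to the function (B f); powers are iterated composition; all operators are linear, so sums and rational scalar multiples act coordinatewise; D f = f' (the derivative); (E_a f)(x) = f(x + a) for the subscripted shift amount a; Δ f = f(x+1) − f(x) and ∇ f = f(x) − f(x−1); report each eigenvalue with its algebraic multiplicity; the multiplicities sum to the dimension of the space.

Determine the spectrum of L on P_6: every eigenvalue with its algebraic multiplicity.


image of 1: 2
image of x: 2x + 17/3
image of x^2: 2x^2 + (34/3)x + 29/9
image of x^3: 2x^3 + 17x^2 + (29/3)x + 2/27
image of x^4: 2x^4 + (68/3)x^3 + (58/3)x^2 + (8/27)x + 407/81
image of x^5: 2x^5 + (85/3)x^4 + (290/9)x^3 + (20/27)x^2 + (2035/81)x - 484/243
image of x^6: 2x^6 + 34x^5 + (145/3)x^4 + (40/27)x^3 + (2035/27)x^2 - (968/81)x + 5105/729
the matrix is upper triangular; its diagonal is (2, 2, 2, 2, 2, 2, 2)
for a triangular matrix the eigenvalues are the diagonal entries, with algebraic multiplicity their repetition count

λ = 2 (multiplicity 7)


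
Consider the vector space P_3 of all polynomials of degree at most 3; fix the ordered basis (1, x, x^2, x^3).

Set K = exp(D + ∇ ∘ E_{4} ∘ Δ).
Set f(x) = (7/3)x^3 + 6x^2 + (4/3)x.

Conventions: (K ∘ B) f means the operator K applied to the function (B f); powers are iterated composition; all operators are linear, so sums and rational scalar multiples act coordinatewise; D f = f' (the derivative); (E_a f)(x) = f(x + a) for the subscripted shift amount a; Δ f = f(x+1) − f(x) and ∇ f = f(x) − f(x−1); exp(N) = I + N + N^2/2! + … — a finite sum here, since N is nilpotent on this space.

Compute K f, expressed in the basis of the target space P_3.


order-1 term: 7x^2 + 26x + 208/3
order-2 term: 7x + 20
order-3 term: 7/3
the series for exp(D + ∇ ∘ E_{4} ∘ Δ) f terminates at order 3
exp(D + ∇ ∘ E_{4} ∘ Δ) f = (7/3)x^3 + 13x^2 + (103/3)x + 275/3

the result is g(x) = (7/3)x^3 + 13x^2 + (103/3)x + 275/3


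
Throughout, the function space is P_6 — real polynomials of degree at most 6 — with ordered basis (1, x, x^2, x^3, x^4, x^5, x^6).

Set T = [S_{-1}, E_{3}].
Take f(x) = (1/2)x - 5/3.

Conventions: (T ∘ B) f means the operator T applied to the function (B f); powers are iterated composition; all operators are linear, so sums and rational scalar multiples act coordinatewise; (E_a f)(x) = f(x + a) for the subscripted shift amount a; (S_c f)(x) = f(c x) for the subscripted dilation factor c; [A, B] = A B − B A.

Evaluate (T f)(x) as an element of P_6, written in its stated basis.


the image equals g(x) = 3

E_{3} f = (1/2)x - 1/6
S_{-1} E_{3} f = -(1/2)x - 1/6
S_{-1} f = -(1/2)x - 5/3
E_{3} S_{-1} f = -(1/2)x - 19/6
[S_{-1}, E_{3}] f = 3


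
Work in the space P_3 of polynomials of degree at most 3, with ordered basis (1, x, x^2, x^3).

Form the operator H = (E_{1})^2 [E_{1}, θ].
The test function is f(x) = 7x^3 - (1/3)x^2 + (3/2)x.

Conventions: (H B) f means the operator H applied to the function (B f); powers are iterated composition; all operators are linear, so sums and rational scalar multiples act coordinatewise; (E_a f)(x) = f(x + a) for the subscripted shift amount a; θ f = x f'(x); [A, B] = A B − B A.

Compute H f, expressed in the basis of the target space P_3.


θ f = 21x^3 - (2/3)x^2 + (3/2)x
E_{1} θ f = 21x^3 + (187/3)x^2 + (379/6)x + 131/6
E_{1} f = 7x^3 + (62/3)x^2 + (131/6)x + 49/6
θ E_{1} f = 21x^3 + (124/3)x^2 + (131/6)x
[E_{1}, θ] f = 21x^2 + (124/3)x + 131/6
E_{1} [E_{1}, θ] f = 21x^2 + (250/3)x + 505/6
E_{1} E_{1} [E_{1}, θ] f = 21x^2 + (376/3)x + 377/2

the image equals g(x) = 21x^2 + (376/3)x + 377/2


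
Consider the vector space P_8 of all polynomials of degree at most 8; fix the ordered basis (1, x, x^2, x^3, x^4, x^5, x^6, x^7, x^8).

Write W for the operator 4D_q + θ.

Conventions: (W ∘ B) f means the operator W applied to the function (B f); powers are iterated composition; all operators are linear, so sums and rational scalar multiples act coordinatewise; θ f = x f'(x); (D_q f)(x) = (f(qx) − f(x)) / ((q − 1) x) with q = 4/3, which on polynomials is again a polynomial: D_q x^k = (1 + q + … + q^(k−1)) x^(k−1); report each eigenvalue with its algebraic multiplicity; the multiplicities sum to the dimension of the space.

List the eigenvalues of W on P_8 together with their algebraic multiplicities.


λ = 0 (multiplicity 1), λ = 1 (multiplicity 1), λ = 2 (multiplicity 1), λ = 3 (multiplicity 1), λ = 4 (multiplicity 1), λ = 5 (multiplicity 1), λ = 6 (multiplicity 1), λ = 7 (multiplicity 1), λ = 8 (multiplicity 1)

image of 1: 0
image of x: x + 4
image of x^2: 2x^2 + (28/3)x
image of x^3: 3x^3 + (148/9)x^2
image of x^4: 4x^4 + (700/27)x^3
image of x^5: 5x^5 + (3124/81)x^4
image of x^6: 6x^6 + (13468/243)x^5
image of x^7: 7x^7 + (56788/729)x^6
image of x^8: 8x^8 + (235900/2187)x^7
the matrix is upper triangular; its diagonal is (0, 1, 2, 3, 4, 5, 6, 7, 8)
for a triangular matrix the eigenvalues are the diagonal entries, with algebraic multiplicity their repetition count


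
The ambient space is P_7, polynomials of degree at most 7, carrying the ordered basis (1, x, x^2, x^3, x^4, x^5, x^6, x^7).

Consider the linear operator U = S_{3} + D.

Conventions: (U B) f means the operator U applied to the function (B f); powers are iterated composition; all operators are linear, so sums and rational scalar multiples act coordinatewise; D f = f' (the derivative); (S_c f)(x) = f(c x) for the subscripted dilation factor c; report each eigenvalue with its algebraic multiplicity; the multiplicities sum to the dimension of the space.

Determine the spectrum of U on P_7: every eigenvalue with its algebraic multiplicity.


image of 1: 1
image of x: 3x + 1
image of x^2: 9x^2 + 2x
image of x^3: 27x^3 + 3x^2
image of x^4: 81x^4 + 4x^3
image of x^5: 243x^5 + 5x^4
image of x^6: 729x^6 + 6x^5
image of x^7: 2187x^7 + 7x^6
the matrix is upper triangular; its diagonal is (1, 3, 9, 27, 81, 243, 729, 2187)
for a triangular matrix the eigenvalues are the diagonal entries, with algebraic multiplicity their repetition count

λ = 1 (multiplicity 1), λ = 3 (multiplicity 1), λ = 9 (multiplicity 1), λ = 27 (multiplicity 1), λ = 81 (multiplicity 1), λ = 243 (multiplicity 1), λ = 729 (multiplicity 1), λ = 2187 (multiplicity 1)


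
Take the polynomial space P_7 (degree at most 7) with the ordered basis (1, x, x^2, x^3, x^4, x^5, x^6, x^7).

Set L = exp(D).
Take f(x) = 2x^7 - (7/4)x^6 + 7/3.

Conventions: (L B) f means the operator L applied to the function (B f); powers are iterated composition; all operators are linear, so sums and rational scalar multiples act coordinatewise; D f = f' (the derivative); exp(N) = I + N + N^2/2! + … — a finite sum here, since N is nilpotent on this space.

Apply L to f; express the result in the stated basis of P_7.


order-1 term: 14x^6 - (21/2)x^5
order-2 term: 42x^5 - (105/4)x^4
order-3 term: 70x^4 - 35x^3
order-4 term: 70x^3 - (105/4)x^2
order-5 term: 42x^2 - (21/2)x
order-6 term: 14x - 7/4
order-7 term: 2
the series for exp(D) f terminates at order 7
exp(D) f = 2x^7 + (49/4)x^6 + (63/2)x^5 + (175/4)x^4 + 35x^3 + (63/4)x^2 + (7/2)x + 31/12

g(x) = 2x^7 + (49/4)x^6 + (63/2)x^5 + (175/4)x^4 + 35x^3 + (63/4)x^2 + (7/2)x + 31/12


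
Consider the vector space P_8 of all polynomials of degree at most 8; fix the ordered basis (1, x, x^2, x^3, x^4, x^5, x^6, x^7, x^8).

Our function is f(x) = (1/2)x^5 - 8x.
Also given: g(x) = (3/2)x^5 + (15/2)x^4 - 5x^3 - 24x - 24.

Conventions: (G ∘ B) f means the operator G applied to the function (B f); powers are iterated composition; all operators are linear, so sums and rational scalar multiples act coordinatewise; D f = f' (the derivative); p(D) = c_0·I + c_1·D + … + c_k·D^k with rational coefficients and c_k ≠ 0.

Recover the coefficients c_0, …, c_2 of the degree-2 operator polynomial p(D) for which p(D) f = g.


D^0 f = (1/2)x^5 - 8x
D^1 f = (5/2)x^4 - 8
D^2 f = 10x^3
matching coefficients of g against c_0 f + c_1 Df + … from the top degree down determines the c_i
solution: c_0 = 3, c_1 = 3, c_2 = -1/2

p(D) = 3·I + 3·D − (1/2)·D^2, i.e. c_0 = 3, c_1 = 3, c_2 = -1/2


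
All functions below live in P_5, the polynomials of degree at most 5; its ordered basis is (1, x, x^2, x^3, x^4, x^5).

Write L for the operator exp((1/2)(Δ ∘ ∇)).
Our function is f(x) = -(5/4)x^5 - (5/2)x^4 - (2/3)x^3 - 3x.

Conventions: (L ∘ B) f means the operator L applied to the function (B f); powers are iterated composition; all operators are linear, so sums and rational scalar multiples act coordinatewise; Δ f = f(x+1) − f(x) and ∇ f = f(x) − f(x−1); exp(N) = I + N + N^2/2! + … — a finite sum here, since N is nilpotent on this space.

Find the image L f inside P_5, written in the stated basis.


order-1 term: -(25/2)x^3 - 15x^2 - (33/4)x - 5/2
order-2 term: -(75/4)x - 15/2
the series for exp((1/2)(Δ ∘ ∇)) f terminates at order 2
exp((1/2)(Δ ∘ ∇)) f = -(5/4)x^5 - (5/2)x^4 - (79/6)x^3 - 15x^2 - 30x - 10

the result is g(x) = -(5/4)x^5 - (5/2)x^4 - (79/6)x^3 - 15x^2 - 30x - 10


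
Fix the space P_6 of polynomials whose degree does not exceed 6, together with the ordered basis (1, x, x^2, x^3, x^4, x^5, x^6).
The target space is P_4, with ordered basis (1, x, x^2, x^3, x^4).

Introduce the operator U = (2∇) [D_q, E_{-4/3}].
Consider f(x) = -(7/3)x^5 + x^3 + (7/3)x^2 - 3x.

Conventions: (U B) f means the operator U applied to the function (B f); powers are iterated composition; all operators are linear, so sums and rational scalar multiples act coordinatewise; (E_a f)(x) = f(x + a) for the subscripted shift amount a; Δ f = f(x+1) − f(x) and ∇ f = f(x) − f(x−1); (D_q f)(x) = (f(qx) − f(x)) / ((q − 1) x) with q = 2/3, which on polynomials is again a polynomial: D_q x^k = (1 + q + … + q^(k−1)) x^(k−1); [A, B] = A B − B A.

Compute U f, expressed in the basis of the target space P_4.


the image equals g(x) = (7336/243)x^2 - (88312/729)x + 804160/6561

E_{-4/3} f = -(7/3)x^5 + (140/9)x^4 - (1093/27)x^3 + (4345/81)x^2 - (9905/243)x + 11380/729
D_q E_{-4/3} f = -(1477/243)x^4 + (9100/243)x^3 - (20767/243)x^2 + (21725/243)x - 9905/243
D_q f = -(1477/243)x^4 + (19/9)x^2 + (35/9)x - 3
E_{-4/3} D_q f = -(1477/243)x^4 + (23632/729)x^3 - (45725/729)x^2 + (366691/6561)x - 465349/19683
[D_q, E_{-4/3}] f = (3668/729)x^3 - (16576/729)x^2 + (219884/6561)x - 336956/19683
∇ [D_q, E_{-4/3}] f = (3668/243)x^2 - (44156/729)x + 402080/6561
(2∇) [D_q, E_{-4/3}] f = (7336/243)x^2 - (88312/729)x + 804160/6561


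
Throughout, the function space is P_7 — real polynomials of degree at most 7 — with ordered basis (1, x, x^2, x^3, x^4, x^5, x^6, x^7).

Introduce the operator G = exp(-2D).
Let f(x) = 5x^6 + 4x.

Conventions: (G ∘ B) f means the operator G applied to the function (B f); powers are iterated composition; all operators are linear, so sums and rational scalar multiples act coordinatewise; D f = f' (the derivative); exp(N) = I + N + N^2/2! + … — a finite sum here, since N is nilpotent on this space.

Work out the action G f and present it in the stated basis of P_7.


g(x) = 5x^6 - 60x^5 + 300x^4 - 800x^3 + 1200x^2 - 956x + 312

order-1 term: -60x^5 - 8
order-2 term: 300x^4
order-3 term: -800x^3
order-4 term: 1200x^2
order-5 term: -960x
order-6 term: 320
the series for exp(-2D) f terminates at order 6
exp(-2D) f = 5x^6 - 60x^5 + 300x^4 - 800x^3 + 1200x^2 - 956x + 312


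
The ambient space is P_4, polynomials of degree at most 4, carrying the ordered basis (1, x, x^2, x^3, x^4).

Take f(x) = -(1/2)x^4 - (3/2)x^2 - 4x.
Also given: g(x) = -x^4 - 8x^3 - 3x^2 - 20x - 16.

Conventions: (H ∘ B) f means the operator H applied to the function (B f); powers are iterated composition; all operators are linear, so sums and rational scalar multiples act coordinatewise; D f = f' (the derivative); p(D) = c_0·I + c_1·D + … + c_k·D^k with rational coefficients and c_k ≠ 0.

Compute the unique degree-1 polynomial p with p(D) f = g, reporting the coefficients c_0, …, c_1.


D^0 f = -(1/2)x^4 - (3/2)x^2 - 4x
D^1 f = -2x^3 - 3x - 4
matching coefficients of g against c_0 f + c_1 Df + … from the top degree down determines the c_i
solution: c_0 = 2, c_1 = 4

c_0 = 2, c_1 = 4
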